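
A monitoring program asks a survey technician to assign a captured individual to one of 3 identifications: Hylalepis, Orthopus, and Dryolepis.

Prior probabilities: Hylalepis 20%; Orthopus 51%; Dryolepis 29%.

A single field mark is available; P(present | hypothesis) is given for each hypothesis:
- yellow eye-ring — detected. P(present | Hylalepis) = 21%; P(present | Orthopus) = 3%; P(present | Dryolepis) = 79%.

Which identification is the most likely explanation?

Dryolepis

By Bayes' rule, the unnormalized weight for each hypothesis is prior × likelihood:
  Hylalepis: 0.20 × 0.21 = 0.042
  Orthopus: 0.51 × 0.03 = 0.0153
  Dryolepis: 0.29 × 0.79 = 0.2291
Normalizing constant Z = 0.042 + 0.0153 + 0.2291 = 0.2864.
P(Hylalepis | evidence) ≈ 0.042 / 0.2864 ≈ 0.147
P(Orthopus | evidence) ≈ 0.0153 / 0.2864 ≈ 0.053
P(Dryolepis | evidence) ≈ 0.2291 / 0.2864 ≈ 0.800
The largest is 0.800, so Dryolepis is most probable.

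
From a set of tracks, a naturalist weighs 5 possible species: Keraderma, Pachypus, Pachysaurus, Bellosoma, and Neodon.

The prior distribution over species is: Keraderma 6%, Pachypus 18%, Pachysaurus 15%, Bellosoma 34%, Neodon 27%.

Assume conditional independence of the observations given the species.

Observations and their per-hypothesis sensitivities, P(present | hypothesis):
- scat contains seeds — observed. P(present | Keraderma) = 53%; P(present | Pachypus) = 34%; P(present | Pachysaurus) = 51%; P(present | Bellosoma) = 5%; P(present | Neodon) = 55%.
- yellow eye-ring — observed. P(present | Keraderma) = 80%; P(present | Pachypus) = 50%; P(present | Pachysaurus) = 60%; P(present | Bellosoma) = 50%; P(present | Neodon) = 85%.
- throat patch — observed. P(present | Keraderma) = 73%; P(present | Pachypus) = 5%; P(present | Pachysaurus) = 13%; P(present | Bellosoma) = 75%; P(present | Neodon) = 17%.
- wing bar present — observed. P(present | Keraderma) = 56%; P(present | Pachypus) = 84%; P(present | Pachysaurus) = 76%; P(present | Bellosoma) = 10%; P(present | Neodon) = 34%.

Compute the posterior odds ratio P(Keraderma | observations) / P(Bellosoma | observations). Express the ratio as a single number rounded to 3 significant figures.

Unnormalized posterior weight (prior times the observation likelihoods) for each of the two hypotheses:
  Keraderma: 0.06 × 0.53 × 0.80 × 0.73 × 0.56 = 0.0104
  Bellosoma: 0.34 × 0.05 × 0.50 × 0.75 × 0.10 = 0.0006375
Posterior odds = 0.0104 / 0.0006375 ≈ 16.3.

16.3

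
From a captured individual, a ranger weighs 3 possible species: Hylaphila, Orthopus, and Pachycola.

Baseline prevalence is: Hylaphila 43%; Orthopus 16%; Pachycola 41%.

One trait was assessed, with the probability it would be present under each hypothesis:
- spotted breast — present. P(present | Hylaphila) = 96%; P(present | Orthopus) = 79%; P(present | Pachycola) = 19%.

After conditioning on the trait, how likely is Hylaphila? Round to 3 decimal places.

0.669

By Bayes' rule, the unnormalized weight for each hypothesis is prior × likelihood:
  Hylaphila: 0.43 × 0.96 = 0.4128
  Orthopus: 0.16 × 0.79 = 0.1264
  Pachycola: 0.41 × 0.19 = 0.0779
Marginal likelihood of the evidence = 0.6171.
P(Hylaphila | evidence) = 0.4128 / 0.6171 ≈ 0.669.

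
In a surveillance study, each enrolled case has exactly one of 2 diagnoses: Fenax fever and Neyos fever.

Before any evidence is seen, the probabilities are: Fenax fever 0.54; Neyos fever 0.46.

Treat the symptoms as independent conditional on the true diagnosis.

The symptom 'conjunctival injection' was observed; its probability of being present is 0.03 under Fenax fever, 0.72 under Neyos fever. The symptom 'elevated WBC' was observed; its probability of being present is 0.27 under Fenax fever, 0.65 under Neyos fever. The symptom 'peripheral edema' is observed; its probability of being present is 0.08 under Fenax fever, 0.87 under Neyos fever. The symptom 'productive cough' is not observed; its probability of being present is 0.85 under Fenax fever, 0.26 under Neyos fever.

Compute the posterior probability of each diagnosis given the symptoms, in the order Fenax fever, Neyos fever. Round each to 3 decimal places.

For each hypothesis, the unnormalized posterior weight is prior × product of the symptom likelihoods (using 1 − P(present | H) for each absent symptom):
  Fenax fever: 0.54 × 0.03 × 0.27 × 0.08 × (1 − 0.85) = 5.2488e-05
  Neyos fever: 0.46 × 0.72 × 0.65 × 0.87 × (1 − 0.26) = 0.1386
Marginal likelihood of the evidence = 0.13865.
P(Fenax fever | evidence) = 5.2488e-05 / 0.13865 ≈ 0.000
P(Neyos fever | evidence) = 0.1386 / 0.13865 ≈ 1.000

0.000, 1.000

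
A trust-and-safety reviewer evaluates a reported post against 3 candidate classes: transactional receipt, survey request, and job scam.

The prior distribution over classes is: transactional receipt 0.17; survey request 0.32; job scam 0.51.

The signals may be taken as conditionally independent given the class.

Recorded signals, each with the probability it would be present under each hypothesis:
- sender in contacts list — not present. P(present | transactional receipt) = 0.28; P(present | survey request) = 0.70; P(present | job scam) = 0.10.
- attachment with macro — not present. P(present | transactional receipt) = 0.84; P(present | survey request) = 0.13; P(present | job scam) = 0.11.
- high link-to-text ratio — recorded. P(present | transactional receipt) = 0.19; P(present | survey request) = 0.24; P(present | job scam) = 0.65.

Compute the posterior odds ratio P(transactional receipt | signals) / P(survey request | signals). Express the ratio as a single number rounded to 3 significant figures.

0.186

Posterior odds equal prior odds times the likelihood ratio; only the two competing hypotheses matter (using 1 − P(present | H) for each absent signal).
  transactional receipt: 0.17 × (1 − 0.28) × (1 − 0.84) × 0.19 = 0.003721
  survey request: 0.32 × (1 − 0.70) × (1 − 0.13) × 0.24 = 0.020045
Posterior odds = 0.003721 / 0.020045 ≈ 0.186.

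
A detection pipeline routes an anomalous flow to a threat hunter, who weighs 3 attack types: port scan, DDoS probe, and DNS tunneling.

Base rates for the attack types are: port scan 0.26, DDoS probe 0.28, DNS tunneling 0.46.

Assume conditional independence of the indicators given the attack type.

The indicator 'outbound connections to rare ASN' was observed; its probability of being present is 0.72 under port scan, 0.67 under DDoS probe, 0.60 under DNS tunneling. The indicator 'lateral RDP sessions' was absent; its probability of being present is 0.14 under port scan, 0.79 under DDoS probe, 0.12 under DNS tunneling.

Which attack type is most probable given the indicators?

Multiply each prior by the joint likelihood of the indicator pattern (using 1 − P(present | H) for each absent indicator):
  port scan: 0.26 × 0.72 × (1 − 0.14) = 0.16099
  DDoS probe: 0.28 × 0.67 × (1 − 0.79) = 0.039396
  DNS tunneling: 0.46 × 0.60 × (1 − 0.12) = 0.24288
The unnormalized weights sum to 0.44327.
P(port scan | evidence) ≈ 0.16099 / 0.44327 ≈ 0.363
P(DDoS probe | evidence) ≈ 0.039396 / 0.44327 ≈ 0.089
P(DNS tunneling | evidence) ≈ 0.24288 / 0.44327 ≈ 0.548
The largest is 0.548, so DNS tunneling is most probable.

DNS tunneling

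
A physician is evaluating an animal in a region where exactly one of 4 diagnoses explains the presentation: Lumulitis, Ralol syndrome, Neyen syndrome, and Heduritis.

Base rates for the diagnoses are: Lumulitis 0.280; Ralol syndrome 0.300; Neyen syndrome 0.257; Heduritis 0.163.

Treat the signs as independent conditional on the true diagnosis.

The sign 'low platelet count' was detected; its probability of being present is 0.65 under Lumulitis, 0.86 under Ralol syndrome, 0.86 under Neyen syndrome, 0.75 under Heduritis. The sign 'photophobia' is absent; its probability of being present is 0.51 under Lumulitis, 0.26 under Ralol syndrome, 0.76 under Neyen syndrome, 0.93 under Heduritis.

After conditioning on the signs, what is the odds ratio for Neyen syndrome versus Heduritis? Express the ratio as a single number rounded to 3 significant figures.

6.20

Unnormalized posterior weight (prior times the sign likelihoods) for each of the two hypotheses (using 1 − P(present | H) for each absent sign):
  Neyen syndrome: 0.257 × 0.86 × (1 − 0.76) = 0.053045
  Heduritis: 0.163 × 0.75 × (1 − 0.93) = 0.0085575
Odds(Neyen syndrome : Heduritis) = 0.053045 / 0.0085575 ≈ 6.20.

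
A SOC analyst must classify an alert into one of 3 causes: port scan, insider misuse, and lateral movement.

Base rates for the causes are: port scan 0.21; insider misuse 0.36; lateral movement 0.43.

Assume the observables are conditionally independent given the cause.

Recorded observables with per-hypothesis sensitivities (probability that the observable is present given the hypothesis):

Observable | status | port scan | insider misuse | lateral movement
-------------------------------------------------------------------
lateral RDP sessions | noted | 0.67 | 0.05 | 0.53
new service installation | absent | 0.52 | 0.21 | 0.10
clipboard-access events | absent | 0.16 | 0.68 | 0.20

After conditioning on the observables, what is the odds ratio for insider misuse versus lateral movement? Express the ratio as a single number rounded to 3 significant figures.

The normalizing constant cancels in an odds ratio, so compute prior × likelihood for the two hypotheses only (using 1 − P(present | H) for each absent observable):
  insider misuse: 0.36 × 0.05 × (1 − 0.21) × (1 − 0.68) = 0.0045504
  lateral movement: 0.43 × 0.53 × (1 − 0.10) × (1 − 0.20) = 0.16409
Odds(insider misuse : lateral movement) = 0.0045504 / 0.16409 ≈ 0.0277.

0.0277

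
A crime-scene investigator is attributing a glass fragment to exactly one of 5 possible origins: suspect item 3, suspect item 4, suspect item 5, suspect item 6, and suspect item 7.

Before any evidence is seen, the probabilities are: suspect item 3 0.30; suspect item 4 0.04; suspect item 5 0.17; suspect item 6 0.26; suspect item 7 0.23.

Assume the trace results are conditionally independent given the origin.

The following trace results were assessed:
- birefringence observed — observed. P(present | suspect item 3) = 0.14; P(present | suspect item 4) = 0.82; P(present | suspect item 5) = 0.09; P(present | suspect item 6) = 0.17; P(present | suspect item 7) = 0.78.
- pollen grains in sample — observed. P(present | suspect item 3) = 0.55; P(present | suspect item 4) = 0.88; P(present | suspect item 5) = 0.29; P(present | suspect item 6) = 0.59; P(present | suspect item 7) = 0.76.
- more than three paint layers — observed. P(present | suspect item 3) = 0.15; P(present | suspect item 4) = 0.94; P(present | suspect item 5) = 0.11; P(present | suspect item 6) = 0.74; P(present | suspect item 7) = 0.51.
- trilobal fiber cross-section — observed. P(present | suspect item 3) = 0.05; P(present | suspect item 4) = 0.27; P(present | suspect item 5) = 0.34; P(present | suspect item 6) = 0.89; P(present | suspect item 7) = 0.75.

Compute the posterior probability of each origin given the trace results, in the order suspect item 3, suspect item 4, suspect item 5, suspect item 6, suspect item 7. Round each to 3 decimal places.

For each hypothesis, the unnormalized posterior weight is prior × product of the trace result likelihoods:
  suspect item 3: 0.30 × 0.14 × 0.55 × 0.15 × 0.05 = 0.00017325
  suspect item 4: 0.04 × 0.82 × 0.88 × 0.94 × 0.27 = 0.0073257
  suspect item 5: 0.17 × 0.09 × 0.29 × 0.11 × 0.34 = 0.00016594
  suspect item 6: 0.26 × 0.17 × 0.59 × 0.74 × 0.89 = 0.017175
  suspect item 7: 0.23 × 0.78 × 0.76 × 0.51 × 0.75 = 0.052152
The unnormalized weights sum to 0.076991.
P(suspect item 3 | evidence) = 0.00017325 / 0.076991 ≈ 0.002
P(suspect item 4 | evidence) = 0.0073257 / 0.076991 ≈ 0.095
P(suspect item 5 | evidence) = 0.00016594 / 0.076991 ≈ 0.002
P(suspect item 6 | evidence) = 0.017175 / 0.076991 ≈ 0.223
P(suspect item 7 | evidence) = 0.052152 / 0.076991 ≈ 0.677

0.002, 0.095, 0.002, 0.223, 0.677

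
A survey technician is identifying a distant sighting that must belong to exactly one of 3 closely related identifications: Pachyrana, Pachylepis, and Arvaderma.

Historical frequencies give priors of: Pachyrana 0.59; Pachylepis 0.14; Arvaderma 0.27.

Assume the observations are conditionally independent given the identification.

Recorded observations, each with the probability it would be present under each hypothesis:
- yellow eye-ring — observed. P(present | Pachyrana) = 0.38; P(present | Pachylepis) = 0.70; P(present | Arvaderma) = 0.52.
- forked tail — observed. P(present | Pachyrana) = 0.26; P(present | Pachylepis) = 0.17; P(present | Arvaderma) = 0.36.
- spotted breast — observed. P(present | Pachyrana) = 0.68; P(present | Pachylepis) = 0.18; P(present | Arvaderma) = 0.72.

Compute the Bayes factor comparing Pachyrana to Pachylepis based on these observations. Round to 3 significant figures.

3.14

Take the product of per-observation likelihoods under each hypothesis, then divide.
  Pachyrana: 0.38 × 0.26 × 0.68 = 0.067184
  Pachylepis: 0.70 × 0.17 × 0.18 = 0.02142
Bayes factor = 0.067184 / 0.02142 ≈ 3.14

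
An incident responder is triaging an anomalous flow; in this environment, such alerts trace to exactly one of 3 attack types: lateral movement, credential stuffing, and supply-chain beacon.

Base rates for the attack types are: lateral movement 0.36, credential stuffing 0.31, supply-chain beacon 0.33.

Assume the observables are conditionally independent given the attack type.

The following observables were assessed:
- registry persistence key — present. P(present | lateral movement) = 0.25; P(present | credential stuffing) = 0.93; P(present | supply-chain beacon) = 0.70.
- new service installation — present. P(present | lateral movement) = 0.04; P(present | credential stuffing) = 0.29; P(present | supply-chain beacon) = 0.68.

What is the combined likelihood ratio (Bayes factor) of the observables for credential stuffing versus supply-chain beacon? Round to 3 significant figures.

Take the product of per-observable likelihoods under each hypothesis, then divide.
  credential stuffing: 0.93 × 0.29 = 0.2697
  supply-chain beacon: 0.70 × 0.68 = 0.476
Bayes factor = 0.2697 / 0.476 ≈ 0.567

0.567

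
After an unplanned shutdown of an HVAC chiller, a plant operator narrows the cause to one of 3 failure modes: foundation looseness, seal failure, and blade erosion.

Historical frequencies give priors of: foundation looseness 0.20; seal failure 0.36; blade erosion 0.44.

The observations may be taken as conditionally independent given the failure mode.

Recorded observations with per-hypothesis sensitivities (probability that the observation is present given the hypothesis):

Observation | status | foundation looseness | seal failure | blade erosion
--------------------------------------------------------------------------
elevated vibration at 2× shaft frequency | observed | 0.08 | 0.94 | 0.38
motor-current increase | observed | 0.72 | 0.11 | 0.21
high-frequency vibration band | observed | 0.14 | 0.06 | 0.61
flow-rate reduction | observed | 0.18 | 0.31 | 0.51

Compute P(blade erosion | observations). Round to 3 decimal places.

By Bayes' rule with conditional independence, the unnormalized weight for each hypothesis is prior × ∏ likelihoods:
  foundation looseness: 0.20 × 0.08 × 0.72 × 0.14 × 0.18 = 0.0002903
  seal failure: 0.36 × 0.94 × 0.11 × 0.06 × 0.31 = 0.00069237
  blade erosion: 0.44 × 0.38 × 0.21 × 0.61 × 0.51 = 0.010923
Marginal likelihood of the evidence = 0.011906.
P(blade erosion | evidence) = 0.010923 / 0.011906 ≈ 0.917.

0.917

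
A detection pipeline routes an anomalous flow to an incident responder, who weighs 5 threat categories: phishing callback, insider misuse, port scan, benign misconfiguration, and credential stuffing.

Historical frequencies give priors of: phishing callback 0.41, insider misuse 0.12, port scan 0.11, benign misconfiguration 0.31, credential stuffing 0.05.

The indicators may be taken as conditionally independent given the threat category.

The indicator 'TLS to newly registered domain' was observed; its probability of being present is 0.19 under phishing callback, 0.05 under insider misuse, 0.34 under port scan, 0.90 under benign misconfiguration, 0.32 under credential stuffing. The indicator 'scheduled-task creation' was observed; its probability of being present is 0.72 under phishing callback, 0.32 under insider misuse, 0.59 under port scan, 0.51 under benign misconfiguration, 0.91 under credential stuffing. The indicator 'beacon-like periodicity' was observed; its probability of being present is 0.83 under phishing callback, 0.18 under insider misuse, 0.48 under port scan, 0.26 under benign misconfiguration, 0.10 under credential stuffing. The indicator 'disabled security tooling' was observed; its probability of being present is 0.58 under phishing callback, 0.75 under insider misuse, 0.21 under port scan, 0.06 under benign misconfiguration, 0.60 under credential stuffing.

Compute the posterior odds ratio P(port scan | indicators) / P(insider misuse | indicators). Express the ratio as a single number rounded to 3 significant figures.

The normalizing constant cancels in an odds ratio, so compute prior × likelihood for the two hypotheses only:
  port scan: 0.11 × 0.34 × 0.59 × 0.48 × 0.21 = 0.0022243
  insider misuse: 0.12 × 0.05 × 0.32 × 0.18 × 0.75 = 0.0002592
Posterior odds = 0.0022243 / 0.0002592 ≈ 8.58.

8.58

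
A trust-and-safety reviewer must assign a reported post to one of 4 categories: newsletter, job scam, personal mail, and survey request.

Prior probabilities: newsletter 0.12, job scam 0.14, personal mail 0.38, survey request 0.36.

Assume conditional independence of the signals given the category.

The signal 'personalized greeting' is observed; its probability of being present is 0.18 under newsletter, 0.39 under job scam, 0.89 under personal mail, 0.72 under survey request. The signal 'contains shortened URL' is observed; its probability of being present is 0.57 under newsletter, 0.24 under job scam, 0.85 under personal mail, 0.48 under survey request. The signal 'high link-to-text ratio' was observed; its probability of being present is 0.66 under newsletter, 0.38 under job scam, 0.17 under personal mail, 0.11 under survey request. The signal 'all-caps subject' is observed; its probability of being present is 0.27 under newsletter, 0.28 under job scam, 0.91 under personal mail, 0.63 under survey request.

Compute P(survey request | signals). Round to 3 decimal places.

By Bayes' rule with conditional independence, the unnormalized weight for each hypothesis is prior × ∏ likelihoods:
  newsletter: 0.12 × 0.18 × 0.57 × 0.66 × 0.27 = 0.002194
  job scam: 0.14 × 0.39 × 0.24 × 0.38 × 0.28 = 0.0013943
  personal mail: 0.38 × 0.89 × 0.85 × 0.17 × 0.91 = 0.044472
  survey request: 0.36 × 0.72 × 0.48 × 0.11 × 0.63 = 0.008622
The unnormalized weights sum to 0.056682.
P(survey request | evidence) = 0.008622 / 0.056682 ≈ 0.152.

0.152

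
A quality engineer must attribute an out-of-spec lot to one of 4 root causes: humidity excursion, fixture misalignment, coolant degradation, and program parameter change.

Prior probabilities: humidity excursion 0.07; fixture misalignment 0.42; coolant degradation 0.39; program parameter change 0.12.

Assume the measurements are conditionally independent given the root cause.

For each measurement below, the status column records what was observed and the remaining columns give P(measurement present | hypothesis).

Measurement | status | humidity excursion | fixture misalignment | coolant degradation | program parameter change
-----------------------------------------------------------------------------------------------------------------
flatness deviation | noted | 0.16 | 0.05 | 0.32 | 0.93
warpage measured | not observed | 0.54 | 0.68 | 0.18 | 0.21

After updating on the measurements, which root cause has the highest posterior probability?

For each hypothesis, the unnormalized posterior weight is prior × product of the measurement likelihoods (using 1 − P(present | H) for each absent measurement):
  humidity excursion: 0.07 × 0.16 × (1 − 0.54) = 0.005152
  fixture misalignment: 0.42 × 0.05 × (1 − 0.68) = 0.00672
  coolant degradation: 0.39 × 0.32 × (1 − 0.18) = 0.10234
  program parameter change: 0.12 × 0.93 × (1 − 0.21) = 0.088164
Marginal likelihood of the evidence = 0.20237.
P(humidity excursion | evidence) ≈ 0.005152 / 0.20237 ≈ 0.025
P(fixture misalignment | evidence) ≈ 0.00672 / 0.20237 ≈ 0.033
P(coolant degradation | evidence) ≈ 0.10234 / 0.20237 ≈ 0.506
P(program parameter change | evidence) ≈ 0.088164 / 0.20237 ≈ 0.436
The largest is 0.506, so coolant degradation is most probable.

coolant degradation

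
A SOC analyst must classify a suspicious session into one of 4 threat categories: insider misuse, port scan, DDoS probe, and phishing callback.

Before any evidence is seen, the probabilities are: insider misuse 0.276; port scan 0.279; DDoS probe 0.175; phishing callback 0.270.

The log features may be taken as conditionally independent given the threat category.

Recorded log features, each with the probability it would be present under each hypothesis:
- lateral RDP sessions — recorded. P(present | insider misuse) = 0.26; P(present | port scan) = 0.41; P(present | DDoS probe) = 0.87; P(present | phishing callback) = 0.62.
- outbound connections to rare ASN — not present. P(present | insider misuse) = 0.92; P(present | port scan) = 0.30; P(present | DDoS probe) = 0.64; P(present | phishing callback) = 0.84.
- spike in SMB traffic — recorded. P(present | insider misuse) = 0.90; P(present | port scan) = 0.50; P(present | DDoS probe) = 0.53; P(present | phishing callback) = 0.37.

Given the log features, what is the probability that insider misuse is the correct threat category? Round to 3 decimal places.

0.061

By Bayes' rule with conditional independence, the unnormalized weight for each hypothesis is prior × ∏ likelihoods (using 1 − P(present | H) for each absent log feature):
  insider misuse: 0.276 × 0.26 × (1 − 0.92) × 0.90 = 0.0051667
  port scan: 0.279 × 0.41 × (1 − 0.30) × 0.50 = 0.040037
  DDoS probe: 0.175 × 0.87 × (1 − 0.64) × 0.53 = 0.029049
  phishing callback: 0.270 × 0.62 × (1 − 0.84) × 0.37 = 0.0099101
The unnormalized weights sum to 0.084163.
P(insider misuse | evidence) = 0.0051667 / 0.084163 ≈ 0.061.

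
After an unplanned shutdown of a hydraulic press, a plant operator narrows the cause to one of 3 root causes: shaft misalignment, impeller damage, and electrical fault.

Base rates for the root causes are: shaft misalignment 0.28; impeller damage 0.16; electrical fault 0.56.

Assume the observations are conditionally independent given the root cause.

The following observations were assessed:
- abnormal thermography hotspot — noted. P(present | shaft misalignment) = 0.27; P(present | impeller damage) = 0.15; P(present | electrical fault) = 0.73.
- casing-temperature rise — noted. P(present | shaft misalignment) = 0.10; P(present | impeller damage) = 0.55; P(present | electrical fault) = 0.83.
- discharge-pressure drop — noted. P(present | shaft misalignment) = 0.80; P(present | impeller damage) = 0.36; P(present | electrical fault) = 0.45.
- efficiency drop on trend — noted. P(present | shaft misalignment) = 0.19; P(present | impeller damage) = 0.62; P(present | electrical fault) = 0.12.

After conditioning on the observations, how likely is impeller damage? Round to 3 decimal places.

0.131

For each hypothesis, the unnormalized posterior weight is prior × product of the observation likelihoods:
  shaft misalignment: 0.28 × 0.27 × 0.10 × 0.80 × 0.19 = 0.0011491
  impeller damage: 0.16 × 0.15 × 0.55 × 0.36 × 0.62 = 0.0029462
  electrical fault: 0.56 × 0.73 × 0.83 × 0.45 × 0.12 = 0.018322
Normalizing constant Z = 0.0011491 + 0.0029462 + 0.018322 = 0.022418.
P(impeller damage | evidence) = 0.0029462 / 0.022418 ≈ 0.131.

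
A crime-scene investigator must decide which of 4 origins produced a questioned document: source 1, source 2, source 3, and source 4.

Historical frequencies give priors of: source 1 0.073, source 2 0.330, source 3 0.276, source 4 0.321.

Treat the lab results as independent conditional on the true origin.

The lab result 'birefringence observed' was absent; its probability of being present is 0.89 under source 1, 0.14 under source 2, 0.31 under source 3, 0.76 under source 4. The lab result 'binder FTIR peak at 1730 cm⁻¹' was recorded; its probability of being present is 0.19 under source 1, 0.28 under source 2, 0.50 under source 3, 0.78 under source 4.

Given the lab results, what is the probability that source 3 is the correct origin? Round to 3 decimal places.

For each hypothesis, the unnormalized posterior weight is prior × product of the lab result likelihoods (using 1 − P(present | H) for each absent lab result):
  source 1: 0.073 × (1 − 0.89) × 0.19 = 0.0015257
  source 2: 0.330 × (1 − 0.14) × 0.28 = 0.079464
  source 3: 0.276 × (1 − 0.31) × 0.50 = 0.09522
  source 4: 0.321 × (1 − 0.76) × 0.78 = 0.060091
Normalizing constant Z = 0.0015257 + 0.079464 + 0.09522 + 0.060091 = 0.2363.
P(source 3 | evidence) = 0.09522 / 0.2363 ≈ 0.403.

0.403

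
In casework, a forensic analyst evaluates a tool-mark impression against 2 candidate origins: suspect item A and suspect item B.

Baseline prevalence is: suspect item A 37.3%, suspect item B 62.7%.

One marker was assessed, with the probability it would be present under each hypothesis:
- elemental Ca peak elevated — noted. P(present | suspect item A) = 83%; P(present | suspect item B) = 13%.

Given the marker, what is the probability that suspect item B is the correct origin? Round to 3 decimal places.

0.208

For each hypothesis, the unnormalized posterior weight is prior × likelihood:
  suspect item A: 0.373 × 0.83 = 0.30959
  suspect item B: 0.627 × 0.13 = 0.08151
The unnormalized weights sum to 0.3911.
P(suspect item B | evidence) = 0.08151 / 0.3911 ≈ 0.208.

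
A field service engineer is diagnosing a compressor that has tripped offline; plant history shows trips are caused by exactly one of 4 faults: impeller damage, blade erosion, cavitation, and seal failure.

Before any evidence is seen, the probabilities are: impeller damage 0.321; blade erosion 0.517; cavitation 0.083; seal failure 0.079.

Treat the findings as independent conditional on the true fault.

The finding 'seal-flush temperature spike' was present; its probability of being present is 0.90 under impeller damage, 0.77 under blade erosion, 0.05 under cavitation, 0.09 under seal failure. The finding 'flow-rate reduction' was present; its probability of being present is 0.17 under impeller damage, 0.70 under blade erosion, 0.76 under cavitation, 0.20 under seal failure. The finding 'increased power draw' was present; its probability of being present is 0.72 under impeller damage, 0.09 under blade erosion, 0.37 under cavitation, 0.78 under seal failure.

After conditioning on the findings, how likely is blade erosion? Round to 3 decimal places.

0.400

By Bayes' rule with conditional independence, the unnormalized weight for each hypothesis is prior × ∏ likelihoods:
  impeller damage: 0.321 × 0.90 × 0.17 × 0.72 = 0.035361
  blade erosion: 0.517 × 0.77 × 0.70 × 0.09 = 0.02508
  cavitation: 0.083 × 0.05 × 0.76 × 0.37 = 0.001167
  seal failure: 0.079 × 0.09 × 0.20 × 0.78 = 0.0011092
Marginal likelihood of the evidence = 0.062717.
P(blade erosion | evidence) = 0.02508 / 0.062717 ≈ 0.400.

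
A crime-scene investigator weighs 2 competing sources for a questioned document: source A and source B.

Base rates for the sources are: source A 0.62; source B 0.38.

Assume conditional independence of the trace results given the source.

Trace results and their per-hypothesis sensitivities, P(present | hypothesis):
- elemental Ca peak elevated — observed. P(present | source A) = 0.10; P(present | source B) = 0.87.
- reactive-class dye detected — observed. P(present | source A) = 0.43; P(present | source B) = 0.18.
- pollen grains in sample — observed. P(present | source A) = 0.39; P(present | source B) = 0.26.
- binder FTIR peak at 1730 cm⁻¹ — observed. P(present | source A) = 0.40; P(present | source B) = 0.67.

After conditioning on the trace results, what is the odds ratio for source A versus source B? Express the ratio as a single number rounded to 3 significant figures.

The normalizing constant cancels in an odds ratio, so compute prior × likelihood for the two hypotheses only:
  source A: 0.62 × 0.10 × 0.43 × 0.39 × 0.40 = 0.004159
  source B: 0.38 × 0.87 × 0.18 × 0.26 × 0.67 = 0.010366
Odds(source A : source B) = 0.004159 / 0.010366 ≈ 0.401.

0.401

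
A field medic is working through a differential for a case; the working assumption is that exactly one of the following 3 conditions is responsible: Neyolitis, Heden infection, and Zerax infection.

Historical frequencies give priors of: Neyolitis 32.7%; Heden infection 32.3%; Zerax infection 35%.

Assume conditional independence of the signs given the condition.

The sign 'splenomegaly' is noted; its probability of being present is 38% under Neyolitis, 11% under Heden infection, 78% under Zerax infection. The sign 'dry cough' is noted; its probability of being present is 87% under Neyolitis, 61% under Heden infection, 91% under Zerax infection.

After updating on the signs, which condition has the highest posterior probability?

For each hypothesis, the unnormalized posterior weight is prior × product of the sign likelihoods:
  Neyolitis: 0.327 × 0.38 × 0.87 = 0.10811
  Heden infection: 0.323 × 0.11 × 0.61 = 0.021673
  Zerax infection: 0.350 × 0.78 × 0.91 = 0.24843
Normalizing constant Z = 0.10811 + 0.021673 + 0.24843 = 0.37821.
P(Neyolitis | evidence) ≈ 0.10811 / 0.37821 ≈ 0.286
P(Heden infection | evidence) ≈ 0.021673 / 0.37821 ≈ 0.057
P(Zerax infection | evidence) ≈ 0.24843 / 0.37821 ≈ 0.657
The largest is 0.657, so Zerax infection is most probable.

Zerax infection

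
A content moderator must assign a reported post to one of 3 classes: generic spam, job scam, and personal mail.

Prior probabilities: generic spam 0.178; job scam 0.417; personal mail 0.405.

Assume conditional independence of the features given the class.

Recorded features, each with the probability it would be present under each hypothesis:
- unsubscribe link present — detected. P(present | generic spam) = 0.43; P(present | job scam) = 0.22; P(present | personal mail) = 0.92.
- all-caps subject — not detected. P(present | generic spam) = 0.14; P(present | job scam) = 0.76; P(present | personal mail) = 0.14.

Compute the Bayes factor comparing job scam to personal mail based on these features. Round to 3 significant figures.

0.0667

The Bayes factor is the ratio of the joint likelihoods of the feature pattern under the two hypotheses (using 1 − P(present | H) for each absent feature).
  job scam: 0.22 × (1 − 0.76) = 0.0528
  personal mail: 0.92 × (1 − 0.14) = 0.7912
Bayes factor = 0.0528 / 0.7912 ≈ 0.0667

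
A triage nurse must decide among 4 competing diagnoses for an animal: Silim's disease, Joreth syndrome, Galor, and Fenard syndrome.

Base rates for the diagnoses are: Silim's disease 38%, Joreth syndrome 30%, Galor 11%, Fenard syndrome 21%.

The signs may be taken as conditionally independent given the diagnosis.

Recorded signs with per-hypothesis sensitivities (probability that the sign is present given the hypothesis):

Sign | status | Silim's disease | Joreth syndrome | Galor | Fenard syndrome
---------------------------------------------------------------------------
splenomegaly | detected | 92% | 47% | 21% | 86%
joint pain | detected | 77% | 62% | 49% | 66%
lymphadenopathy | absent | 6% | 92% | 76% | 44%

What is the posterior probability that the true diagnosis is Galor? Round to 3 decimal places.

By Bayes' rule with conditional independence, the unnormalized weight for each hypothesis is prior × ∏ likelihoods (using 1 − P(present | H) for each absent sign):
  Silim's disease: 0.38 × 0.92 × 0.77 × (1 − 0.06) = 0.25304
  Joreth syndrome: 0.30 × 0.47 × 0.62 × (1 − 0.92) = 0.0069936
  Galor: 0.11 × 0.21 × 0.49 × (1 − 0.76) = 0.0027166
  Fenard syndrome: 0.21 × 0.86 × 0.66 × (1 − 0.44) = 0.06675
The unnormalized weights sum to 0.3295.
P(Galor | evidence) = 0.0027166 / 0.3295 ≈ 0.008.

0.008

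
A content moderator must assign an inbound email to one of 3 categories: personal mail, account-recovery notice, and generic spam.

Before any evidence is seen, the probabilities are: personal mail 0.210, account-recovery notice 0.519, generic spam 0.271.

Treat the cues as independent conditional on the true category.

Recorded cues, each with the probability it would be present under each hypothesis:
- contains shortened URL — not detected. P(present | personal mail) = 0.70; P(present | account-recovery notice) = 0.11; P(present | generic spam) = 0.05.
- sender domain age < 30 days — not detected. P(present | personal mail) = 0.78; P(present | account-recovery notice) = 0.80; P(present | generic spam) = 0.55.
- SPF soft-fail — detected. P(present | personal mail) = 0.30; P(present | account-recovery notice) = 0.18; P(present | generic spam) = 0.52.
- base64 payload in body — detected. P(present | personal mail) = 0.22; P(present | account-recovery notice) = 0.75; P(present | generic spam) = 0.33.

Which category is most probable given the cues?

For each hypothesis, the unnormalized posterior weight is prior × product of the cue likelihoods (using 1 − P(present | H) for each absent cue):
  personal mail: 0.210 × (1 − 0.70) × (1 − 0.78) × 0.30 × 0.22 = 0.00091476
  account-recovery notice: 0.519 × (1 − 0.11) × (1 − 0.80) × 0.18 × 0.75 = 0.012472
  generic spam: 0.271 × (1 − 0.05) × (1 − 0.55) × 0.52 × 0.33 = 0.01988
Normalizing constant Z = 0.00091476 + 0.012472 + 0.01988 = 0.033267.
P(personal mail | evidence) ≈ 0.00091476 / 0.033267 ≈ 0.027
P(account-recovery notice | evidence) ≈ 0.012472 / 0.033267 ≈ 0.375
P(generic spam | evidence) ≈ 0.01988 / 0.033267 ≈ 0.598
The largest is 0.598, so generic spam is most probable.

generic spam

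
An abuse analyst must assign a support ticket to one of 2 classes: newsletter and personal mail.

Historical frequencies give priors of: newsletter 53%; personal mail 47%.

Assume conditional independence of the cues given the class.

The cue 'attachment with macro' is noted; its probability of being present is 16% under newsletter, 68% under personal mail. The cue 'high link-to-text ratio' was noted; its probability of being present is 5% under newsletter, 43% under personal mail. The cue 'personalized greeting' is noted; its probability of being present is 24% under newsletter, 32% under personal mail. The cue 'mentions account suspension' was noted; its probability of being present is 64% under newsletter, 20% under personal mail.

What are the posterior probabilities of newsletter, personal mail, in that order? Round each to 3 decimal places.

0.069, 0.931

Multiply each prior by the joint likelihood of the cue pattern:
  newsletter: 0.53 × 0.16 × 0.05 × 0.24 × 0.64 = 0.00065126
  personal mail: 0.47 × 0.68 × 0.43 × 0.32 × 0.20 = 0.0087954
Marginal likelihood of the evidence = 0.0094467.
P(newsletter | evidence) = 0.00065126 / 0.0094467 ≈ 0.069
P(personal mail | evidence) = 0.0087954 / 0.0094467 ≈ 0.931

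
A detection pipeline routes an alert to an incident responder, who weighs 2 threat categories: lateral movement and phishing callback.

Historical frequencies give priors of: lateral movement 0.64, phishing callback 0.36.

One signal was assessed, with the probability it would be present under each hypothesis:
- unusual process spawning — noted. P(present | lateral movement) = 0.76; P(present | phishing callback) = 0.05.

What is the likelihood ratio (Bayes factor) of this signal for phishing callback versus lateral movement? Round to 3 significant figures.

Likelihood of this signal under each hypothesis:
  phishing callback: 0.05
  lateral movement: 0.76
Bayes factor = 0.05 / 0.76 ≈ 0.0658

0.0658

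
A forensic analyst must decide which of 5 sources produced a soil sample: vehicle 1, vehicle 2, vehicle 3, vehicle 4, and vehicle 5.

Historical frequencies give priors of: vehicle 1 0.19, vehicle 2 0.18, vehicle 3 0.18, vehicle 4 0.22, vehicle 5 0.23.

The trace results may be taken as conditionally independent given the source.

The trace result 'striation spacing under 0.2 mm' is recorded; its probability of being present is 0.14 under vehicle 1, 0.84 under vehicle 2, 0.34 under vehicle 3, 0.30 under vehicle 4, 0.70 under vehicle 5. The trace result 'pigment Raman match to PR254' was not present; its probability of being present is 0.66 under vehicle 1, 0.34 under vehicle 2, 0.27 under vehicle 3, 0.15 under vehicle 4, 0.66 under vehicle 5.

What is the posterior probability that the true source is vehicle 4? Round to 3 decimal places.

0.212

Multiply each prior by the joint likelihood of the trace result pattern (using 1 − P(present | H) for each absent trace result):
  vehicle 1: 0.19 × 0.14 × (1 − 0.66) = 0.009044
  vehicle 2: 0.18 × 0.84 × (1 − 0.34) = 0.099792
  vehicle 3: 0.18 × 0.34 × (1 − 0.27) = 0.044676
  vehicle 4: 0.22 × 0.30 × (1 − 0.15) = 0.0561
  vehicle 5: 0.23 × 0.70 × (1 − 0.66) = 0.05474
Marginal likelihood of the evidence = 0.26435.
P(vehicle 4 | evidence) = 0.0561 / 0.26435 ≈ 0.212.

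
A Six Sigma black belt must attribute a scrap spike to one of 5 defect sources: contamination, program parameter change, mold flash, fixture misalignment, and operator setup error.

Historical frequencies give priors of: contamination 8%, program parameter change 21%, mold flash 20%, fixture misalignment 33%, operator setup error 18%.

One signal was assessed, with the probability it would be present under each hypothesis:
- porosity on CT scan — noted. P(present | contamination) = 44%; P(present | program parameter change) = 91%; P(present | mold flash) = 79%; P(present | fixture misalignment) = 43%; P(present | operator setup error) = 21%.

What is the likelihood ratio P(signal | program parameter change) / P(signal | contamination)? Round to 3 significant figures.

2.07

The Bayes factor is the ratio of the two likelihoods.
  program parameter change: 0.91
  contamination: 0.44
Bayes factor = 0.91 / 0.44 ≈ 2.07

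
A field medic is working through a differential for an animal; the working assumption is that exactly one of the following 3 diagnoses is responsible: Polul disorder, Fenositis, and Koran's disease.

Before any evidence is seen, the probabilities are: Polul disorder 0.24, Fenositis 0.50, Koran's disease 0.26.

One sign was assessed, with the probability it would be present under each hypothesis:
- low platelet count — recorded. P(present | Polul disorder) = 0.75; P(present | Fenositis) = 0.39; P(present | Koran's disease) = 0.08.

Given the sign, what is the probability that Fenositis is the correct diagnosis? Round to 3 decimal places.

For each hypothesis, the unnormalized posterior weight is prior × likelihood:
  Polul disorder: 0.24 × 0.75 = 0.18
  Fenositis: 0.50 × 0.39 = 0.195
  Koran's disease: 0.26 × 0.08 = 0.0208
Marginal likelihood of the evidence = 0.3958.
P(Fenositis | evidence) = 0.195 / 0.3958 ≈ 0.493.

0.493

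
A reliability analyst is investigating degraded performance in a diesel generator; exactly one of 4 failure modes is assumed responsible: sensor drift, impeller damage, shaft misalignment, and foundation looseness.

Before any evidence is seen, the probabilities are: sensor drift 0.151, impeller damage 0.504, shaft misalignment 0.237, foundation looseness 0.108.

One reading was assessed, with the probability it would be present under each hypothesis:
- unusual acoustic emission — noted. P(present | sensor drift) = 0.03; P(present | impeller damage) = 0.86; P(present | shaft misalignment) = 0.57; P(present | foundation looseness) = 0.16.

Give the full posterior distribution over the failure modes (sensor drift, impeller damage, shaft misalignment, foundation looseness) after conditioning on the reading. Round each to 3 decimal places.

For each hypothesis, the unnormalized posterior weight is prior × likelihood:
  sensor drift: 0.151 × 0.03 = 0.00453
  impeller damage: 0.504 × 0.86 = 0.43344
  shaft misalignment: 0.237 × 0.57 = 0.13509
  foundation looseness: 0.108 × 0.16 = 0.01728
Marginal likelihood of the evidence = 0.59034.
P(sensor drift | evidence) = 0.00453 / 0.59034 ≈ 0.008
P(impeller damage | evidence) = 0.43344 / 0.59034 ≈ 0.734
P(shaft misalignment | evidence) = 0.13509 / 0.59034 ≈ 0.229
P(foundation looseness | evidence) = 0.01728 / 0.59034 ≈ 0.029

0.008, 0.734, 0.229, 0.029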